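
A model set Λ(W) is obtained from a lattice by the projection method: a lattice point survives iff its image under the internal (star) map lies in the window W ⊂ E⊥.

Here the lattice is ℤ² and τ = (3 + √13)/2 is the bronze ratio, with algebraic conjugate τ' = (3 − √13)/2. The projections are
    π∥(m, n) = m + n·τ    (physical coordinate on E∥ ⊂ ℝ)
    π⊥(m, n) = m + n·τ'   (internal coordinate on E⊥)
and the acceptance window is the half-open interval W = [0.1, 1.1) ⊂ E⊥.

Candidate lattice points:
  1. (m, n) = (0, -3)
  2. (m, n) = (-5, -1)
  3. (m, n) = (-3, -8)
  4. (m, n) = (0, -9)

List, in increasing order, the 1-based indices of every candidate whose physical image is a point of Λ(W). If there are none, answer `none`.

Numerically τ ≈ 3.30278 and τ' = −1/τ ≈ -0.30278.
#1 (0,-3): internal coord 0 + (-3)·τ' = +0.90833; +0.90833 ∈ [0.1, 1.1) → IN Λ
#2 (-5,-1): internal coord -5 + (-1)·τ' = -4.69722; -4.69722 ∉ [0.1, 1.1) → out
#3 (-3,-8): internal coord -3 + (-8)·τ' = -0.57779; -0.57779 ∉ [0.1, 1.1) → out
#4 (0,-9): internal coord 0 + (-9)·τ' = +2.72498; +2.72498 ∉ [0.1, 1.1) → out

1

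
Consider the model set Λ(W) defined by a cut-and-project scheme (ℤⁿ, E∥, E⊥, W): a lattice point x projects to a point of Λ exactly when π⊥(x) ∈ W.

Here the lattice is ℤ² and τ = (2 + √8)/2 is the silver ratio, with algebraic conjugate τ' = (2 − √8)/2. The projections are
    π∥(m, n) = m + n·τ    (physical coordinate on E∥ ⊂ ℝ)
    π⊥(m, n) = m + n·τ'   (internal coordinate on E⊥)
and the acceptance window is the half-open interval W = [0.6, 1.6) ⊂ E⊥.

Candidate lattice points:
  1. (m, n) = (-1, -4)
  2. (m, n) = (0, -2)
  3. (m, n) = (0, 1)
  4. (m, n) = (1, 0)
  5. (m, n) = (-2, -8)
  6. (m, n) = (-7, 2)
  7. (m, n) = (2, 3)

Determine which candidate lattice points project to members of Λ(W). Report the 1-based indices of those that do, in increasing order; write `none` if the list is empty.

1, 2, 4, 5, 7

Compute τ' = (2−√8)/2 = -0.414214, so π⊥(m,n) = m -0.414214·n.
#1 (-1,-4): internal coord -1 + (-4)·τ' = +0.656854; +0.656854 ∈ [0.6, 1.6) → IN Λ
#2 (0,-2): internal coord 0 + (-2)·τ' = +0.828427; +0.828427 ∈ [0.6, 1.6) → IN Λ
#3 (0,1): internal coord 0 + (1)·τ' = -0.414214; -0.414214 ∉ [0.6, 1.6) → out
#4 (1,0): internal coord 1 + (0)·τ' = +1.000000; +1.000000 ∈ [0.6, 1.6) → IN Λ
#5 (-2,-8): internal coord -2 + (-8)·τ' = +1.313708; +1.313708 ∈ [0.6, 1.6) → IN Λ
#6 (-7,2): internal coord -7 + (2)·τ' = -7.828427; -7.828427 ∉ [0.6, 1.6) → out
#7 (2,3): internal coord 2 + (3)·τ' = +0.757359; +0.757359 ∈ [0.6, 1.6) → IN Λ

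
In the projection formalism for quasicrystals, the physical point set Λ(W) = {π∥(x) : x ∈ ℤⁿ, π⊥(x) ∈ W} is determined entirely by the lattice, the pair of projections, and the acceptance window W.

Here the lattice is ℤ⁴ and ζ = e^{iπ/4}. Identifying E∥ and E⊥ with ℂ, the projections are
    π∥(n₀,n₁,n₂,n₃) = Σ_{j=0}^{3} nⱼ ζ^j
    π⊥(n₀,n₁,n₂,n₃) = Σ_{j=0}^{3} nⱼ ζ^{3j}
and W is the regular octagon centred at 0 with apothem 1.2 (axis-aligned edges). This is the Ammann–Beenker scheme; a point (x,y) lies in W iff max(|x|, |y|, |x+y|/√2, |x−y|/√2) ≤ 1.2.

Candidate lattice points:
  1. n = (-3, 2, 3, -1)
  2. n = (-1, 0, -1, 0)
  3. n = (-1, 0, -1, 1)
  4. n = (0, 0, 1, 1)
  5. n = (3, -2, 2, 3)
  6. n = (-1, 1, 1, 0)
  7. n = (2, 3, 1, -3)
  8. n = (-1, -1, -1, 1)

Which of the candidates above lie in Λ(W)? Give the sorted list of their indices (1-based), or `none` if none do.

With ζ = e^{iπ/4} the internal vectors are ζ^0,ζ^3,ζ^6,ζ^9.
#1 (-3, 2, 3, -1): internal (-5.1213, -2.2929); octagon support 5.2426 vs apothem 1.2 → ∉ W
#2 (-1, 0, -1, 0): internal (-1.0000, 1.0000); octagon support 1.4142 vs apothem 1.2 → ∉ W
#3 (-1, 0, -1, 1): internal (-0.2929, 1.7071); octagon support 1.7071 vs apothem 1.2 → ∉ W
#4 (0, 0, 1, 1): internal (0.7071, -0.2929); octagon support 0.7071 vs apothem 1.2 → ∈ W
#5 (3, -2, 2, 3): internal (6.5355, -1.2929); octagon support 6.5355 vs apothem 1.2 → ∉ W
#6 (-1, 1, 1, 0): internal (-1.7071, -0.2929); octagon support 1.7071 vs apothem 1.2 → ∉ W
#7 (2, 3, 1, -3): internal (-2.2426, -1.0000); octagon support 2.2929 vs apothem 1.2 → ∉ W
#8 (-1, -1, -1, 1): internal (0.4142, 1.0000); octagon support 1.0000 vs apothem 1.2 → ∈ W

4, 8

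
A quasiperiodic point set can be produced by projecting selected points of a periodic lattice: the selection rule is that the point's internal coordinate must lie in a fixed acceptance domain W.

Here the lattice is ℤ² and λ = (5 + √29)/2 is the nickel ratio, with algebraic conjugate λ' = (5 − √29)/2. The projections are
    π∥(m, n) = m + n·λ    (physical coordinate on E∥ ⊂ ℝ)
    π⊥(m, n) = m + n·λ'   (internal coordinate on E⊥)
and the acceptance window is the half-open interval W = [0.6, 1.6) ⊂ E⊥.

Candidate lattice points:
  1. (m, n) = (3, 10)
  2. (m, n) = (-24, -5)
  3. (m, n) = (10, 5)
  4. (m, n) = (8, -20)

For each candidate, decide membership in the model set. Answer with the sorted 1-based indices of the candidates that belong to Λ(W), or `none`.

1

λ' = (5−√29)/2 ≈ -0.1926.
#1 (3,10): internal coord 3 + (10)·λ' = +1.0742; +1.0742 ∈ [0.6, 1.6) → IN Λ
#2 (-24,-5): internal coord -24 + (-5)·λ' = -23.0371; -23.0371 ∉ [0.6, 1.6) → out
#3 (10,5): internal coord 10 + (5)·λ' = +9.0371; +9.0371 ∉ [0.6, 1.6) → out
#4 (8,-20): internal coord 8 + (-20)·λ' = +11.8516; +11.8516 ∉ [0.6, 1.6) → out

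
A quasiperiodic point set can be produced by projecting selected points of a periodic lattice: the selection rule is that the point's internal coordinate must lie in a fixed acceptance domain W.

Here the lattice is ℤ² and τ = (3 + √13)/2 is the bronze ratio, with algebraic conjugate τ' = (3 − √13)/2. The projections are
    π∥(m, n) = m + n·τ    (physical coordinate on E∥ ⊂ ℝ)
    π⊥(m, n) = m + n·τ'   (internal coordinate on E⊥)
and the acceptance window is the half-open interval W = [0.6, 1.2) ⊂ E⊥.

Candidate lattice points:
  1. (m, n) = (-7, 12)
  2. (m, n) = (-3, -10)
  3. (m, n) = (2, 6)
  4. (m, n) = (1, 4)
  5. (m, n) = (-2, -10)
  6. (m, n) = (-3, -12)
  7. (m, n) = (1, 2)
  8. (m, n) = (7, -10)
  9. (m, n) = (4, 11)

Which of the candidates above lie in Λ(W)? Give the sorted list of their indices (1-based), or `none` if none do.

5, 6, 9

τ' = (3−√13)/2 ≈ -0.30278.
candidate 1: (m,n)=(-7,12) → π∥ = -7+12·τ ≈ 32.63331, π⊥ = -7+12·τ' ≈ -10.63331 ∉ [0.6, 1.2) ⇒ out
candidate 2: (m,n)=(-3,-10) → π∥ = -3-10·τ ≈ -36.02776, π⊥ = -3-10·τ' ≈ 0.02776 ∉ [0.6, 1.2) ⇒ out
candidate 3: (m,n)=(2,6) → π∥ = 2+6·τ ≈ 21.81665, π⊥ = 2+6·τ' ≈ 0.18335 ∉ [0.6, 1.2) ⇒ out
candidate 4: (m,n)=(1,4) → π∥ = 1+4·τ ≈ 14.21110, π⊥ = 1+4·τ' ≈ -0.21110 ∉ [0.6, 1.2) ⇒ out
candidate 5: (m,n)=(-2,-10) → π∥ = -2-10·τ ≈ -35.02776, π⊥ = -2-10·τ' ≈ 1.02776 ∈ [0.6, 1.2) ⇒ IN Λ
candidate 6: (m,n)=(-3,-12) → π∥ = -3-12·τ ≈ -42.63331, π⊥ = -3-12·τ' ≈ 0.63331 ∈ [0.6, 1.2) ⇒ IN Λ
candidate 7: (m,n)=(1,2) → π∥ = 1+2·τ ≈ 7.60555, π⊥ = 1+2·τ' ≈ 0.39445 ∉ [0.6, 1.2) ⇒ out
candidate 8: (m,n)=(7,-10) → π∥ = 7-10·τ ≈ -26.02776, π⊥ = 7-10·τ' ≈ 10.02776 ∉ [0.6, 1.2) ⇒ out
candidate 9: (m,n)=(4,11) → π∥ = 4+11·τ ≈ 40.33053, π⊥ = 4+11·τ' ≈ 0.66947 ∈ [0.6, 1.2) ⇒ IN Λ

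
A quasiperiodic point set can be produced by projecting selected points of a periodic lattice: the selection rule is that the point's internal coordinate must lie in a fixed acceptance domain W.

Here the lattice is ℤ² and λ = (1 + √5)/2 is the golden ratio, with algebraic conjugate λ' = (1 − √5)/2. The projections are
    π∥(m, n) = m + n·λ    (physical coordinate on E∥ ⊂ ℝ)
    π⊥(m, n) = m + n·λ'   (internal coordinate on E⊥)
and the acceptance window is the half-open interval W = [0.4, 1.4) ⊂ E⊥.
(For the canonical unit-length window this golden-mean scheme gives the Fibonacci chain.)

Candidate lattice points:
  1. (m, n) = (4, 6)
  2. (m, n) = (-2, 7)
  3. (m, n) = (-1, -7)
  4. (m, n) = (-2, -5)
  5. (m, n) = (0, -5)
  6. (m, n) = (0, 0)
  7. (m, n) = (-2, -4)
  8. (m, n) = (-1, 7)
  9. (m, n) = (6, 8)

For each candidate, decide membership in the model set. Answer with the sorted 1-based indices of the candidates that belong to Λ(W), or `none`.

4, 7, 9

Numerically λ ≈ 1.6180 and λ' = −1/λ ≈ -0.6180.
candidate 1: (m,n)=(4,6) → π∥ = 4+6·λ ≈ 13.7082, π⊥ = 4+6·λ' ≈ 0.2918 ∉ [0.4, 1.4) ⇒ out
candidate 2: (m,n)=(-2,7) → π∥ = -2+7·λ ≈ 9.3262, π⊥ = -2+7·λ' ≈ -6.3262 ∉ [0.4, 1.4) ⇒ out
candidate 3: (m,n)=(-1,-7) → π∥ = -1-7·λ ≈ -12.3262, π⊥ = -1-7·λ' ≈ 3.3262 ∉ [0.4, 1.4) ⇒ out
candidate 4: (m,n)=(-2,-5) → π∥ = -2-5·λ ≈ -10.0902, π⊥ = -2-5·λ' ≈ 1.0902 ∈ [0.4, 1.4) ⇒ IN Λ
candidate 5: (m,n)=(0,-5) → π∥ = 0-5·λ ≈ -8.0902, π⊥ = 0-5·λ' ≈ 3.0902 ∉ [0.4, 1.4) ⇒ out
candidate 6: (m,n)=(0,0) → π∥ = 0+0·λ ≈ 0.0000, π⊥ = 0+0·λ' ≈ 0.0000 ∉ [0.4, 1.4) ⇒ out
candidate 7: (m,n)=(-2,-4) → π∥ = -2-4·λ ≈ -8.4721, π⊥ = -2-4·λ' ≈ 0.4721 ∈ [0.4, 1.4) ⇒ IN Λ
candidate 8: (m,n)=(-1,7) → π∥ = -1+7·λ ≈ 10.3262, π⊥ = -1+7·λ' ≈ -5.3262 ∉ [0.4, 1.4) ⇒ out
candidate 9: (m,n)=(6,8) → π∥ = 6+8·λ ≈ 18.9443, π⊥ = 6+8·λ' ≈ 1.0557 ∈ [0.4, 1.4) ⇒ IN Λ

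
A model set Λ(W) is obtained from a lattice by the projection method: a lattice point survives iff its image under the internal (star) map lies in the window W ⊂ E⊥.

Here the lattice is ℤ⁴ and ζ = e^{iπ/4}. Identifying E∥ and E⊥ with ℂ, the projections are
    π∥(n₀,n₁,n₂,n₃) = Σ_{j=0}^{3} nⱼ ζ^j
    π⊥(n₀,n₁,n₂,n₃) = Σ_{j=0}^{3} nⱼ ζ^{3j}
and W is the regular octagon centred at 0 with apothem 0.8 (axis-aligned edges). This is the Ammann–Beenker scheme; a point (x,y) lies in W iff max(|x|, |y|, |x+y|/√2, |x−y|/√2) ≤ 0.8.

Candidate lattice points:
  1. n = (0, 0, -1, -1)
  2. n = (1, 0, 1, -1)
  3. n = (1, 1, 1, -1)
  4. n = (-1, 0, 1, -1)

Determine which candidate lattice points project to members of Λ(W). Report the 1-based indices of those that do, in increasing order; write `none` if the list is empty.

1

π⊥(n) = n₀ + n₁ζ³ + n₂ζ⁶ + n₃ζ⁹ where ζ = e^{iπ/4}.
candidate 1: n = (0, 0, -1, -1) → π⊥ ≈ (-0.70711, +0.29289); max(|x|,|y|,|x±y|/√2) = 0.70711 ≤ 0.8 ⇒ ∈ W
candidate 2: n = (1, 0, 1, -1) → π⊥ ≈ (+0.29289, -1.70711); max(|x|,|y|,|x±y|/√2) = 1.70711 > 0.8 ⇒ ∉ W
candidate 3: n = (1, 1, 1, -1) → π⊥ ≈ (-0.41421, -1.00000); max(|x|,|y|,|x±y|/√2) = 1.00000 > 0.8 ⇒ ∉ W
candidate 4: n = (-1, 0, 1, -1) → π⊥ ≈ (-1.70711, -1.70711); max(|x|,|y|,|x±y|/√2) = 2.41421 > 0.8 ⇒ ∉ W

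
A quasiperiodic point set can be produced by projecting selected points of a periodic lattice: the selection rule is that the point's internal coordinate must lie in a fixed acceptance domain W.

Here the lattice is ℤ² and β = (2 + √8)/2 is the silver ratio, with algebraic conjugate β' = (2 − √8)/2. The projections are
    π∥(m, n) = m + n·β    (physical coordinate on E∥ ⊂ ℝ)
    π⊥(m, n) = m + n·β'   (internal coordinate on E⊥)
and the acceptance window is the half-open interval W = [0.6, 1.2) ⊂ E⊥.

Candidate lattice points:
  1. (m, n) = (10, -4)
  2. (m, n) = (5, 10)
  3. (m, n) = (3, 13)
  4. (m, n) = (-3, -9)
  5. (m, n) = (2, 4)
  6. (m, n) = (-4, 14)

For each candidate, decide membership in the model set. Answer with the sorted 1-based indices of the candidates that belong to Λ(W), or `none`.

Numerically β ≈ 2.41421 and β' = −1/β ≈ -0.41421.
[1] lift (10,-4): star map gives 11.65685; window check 0.6 ≤ 11.65685 < 1.2 is false → out
[2] lift (5,10): star map gives 0.85786; window check 0.6 ≤ 0.85786 < 1.2 is true → IN Λ
[3] lift (3,13): star map gives -2.38478; window check 0.6 ≤ -2.38478 < 1.2 is false → out
[4] lift (-3,-9): star map gives 0.72792; window check 0.6 ≤ 0.72792 < 1.2 is true → IN Λ
[5] lift (2,4): star map gives 0.34315; window check 0.6 ≤ 0.34315 < 1.2 is false → out
[6] lift (-4,14): star map gives -9.79899; window check 0.6 ≤ -9.79899 < 1.2 is false → out

2, 4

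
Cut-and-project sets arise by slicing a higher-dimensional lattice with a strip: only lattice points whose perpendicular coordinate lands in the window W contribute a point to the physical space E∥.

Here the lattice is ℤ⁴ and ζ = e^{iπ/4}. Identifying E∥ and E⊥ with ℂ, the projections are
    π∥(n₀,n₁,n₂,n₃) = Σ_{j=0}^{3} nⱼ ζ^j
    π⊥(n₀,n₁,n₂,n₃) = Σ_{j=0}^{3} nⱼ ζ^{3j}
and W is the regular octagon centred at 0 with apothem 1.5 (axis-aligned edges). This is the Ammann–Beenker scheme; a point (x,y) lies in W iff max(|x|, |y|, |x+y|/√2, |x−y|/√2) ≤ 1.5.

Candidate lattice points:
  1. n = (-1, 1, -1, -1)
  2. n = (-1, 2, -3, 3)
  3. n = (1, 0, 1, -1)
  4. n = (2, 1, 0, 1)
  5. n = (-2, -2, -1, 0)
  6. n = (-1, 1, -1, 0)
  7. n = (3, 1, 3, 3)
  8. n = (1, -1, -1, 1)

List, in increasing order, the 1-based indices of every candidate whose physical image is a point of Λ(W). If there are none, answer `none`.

With ζ = e^{iπ/4} the internal vectors are ζ^0,ζ^3,ζ^6,ζ^9.
candidate 1: n = (-1, 1, -1, -1) → π⊥ ≈ (-2.414214, +1.000000); max(|x|,|y|,|x±y|/√2) = 2.414214 > 1.5 ⇒ ∉ W
candidate 2: n = (-1, 2, -3, 3) → π⊥ ≈ (-0.292893, +6.535534); max(|x|,|y|,|x±y|/√2) = 6.535534 > 1.5 ⇒ ∉ W
candidate 3: n = (1, 0, 1, -1) → π⊥ ≈ (+0.292893, -1.707107); max(|x|,|y|,|x±y|/√2) = 1.707107 > 1.5 ⇒ ∉ W
candidate 4: n = (2, 1, 0, 1) → π⊥ ≈ (+2.000000, +1.414214); max(|x|,|y|,|x±y|/√2) = 2.414214 > 1.5 ⇒ ∉ W
candidate 5: n = (-2, -2, -1, 0) → π⊥ ≈ (-0.585786, -0.414214); max(|x|,|y|,|x±y|/√2) = 0.707107 ≤ 1.5 ⇒ ∈ W
candidate 6: n = (-1, 1, -1, 0) → π⊥ ≈ (-1.707107, +1.707107); max(|x|,|y|,|x±y|/√2) = 2.414214 > 1.5 ⇒ ∉ W
candidate 7: n = (3, 1, 3, 3) → π⊥ ≈ (+4.414214, -0.171573); max(|x|,|y|,|x±y|/√2) = 4.414214 > 1.5 ⇒ ∉ W
candidate 8: n = (1, -1, -1, 1) → π⊥ ≈ (+2.414214, +1.000000); max(|x|,|y|,|x±y|/√2) = 2.414214 > 1.5 ⇒ ∉ W

5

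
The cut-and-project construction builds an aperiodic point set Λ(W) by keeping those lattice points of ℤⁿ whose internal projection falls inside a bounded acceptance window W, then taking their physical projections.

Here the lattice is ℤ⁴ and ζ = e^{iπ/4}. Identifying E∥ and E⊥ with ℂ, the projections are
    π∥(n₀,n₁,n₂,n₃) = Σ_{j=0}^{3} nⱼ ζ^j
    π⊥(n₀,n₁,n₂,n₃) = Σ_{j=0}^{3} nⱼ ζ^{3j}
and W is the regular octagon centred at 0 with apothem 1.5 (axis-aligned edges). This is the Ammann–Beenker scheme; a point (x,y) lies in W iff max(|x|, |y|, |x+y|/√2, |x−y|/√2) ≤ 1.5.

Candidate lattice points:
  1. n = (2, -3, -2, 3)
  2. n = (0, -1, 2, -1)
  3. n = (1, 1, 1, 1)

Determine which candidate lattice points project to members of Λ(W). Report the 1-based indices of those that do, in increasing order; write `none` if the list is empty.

3

π⊥(n) = n₀ + n₁ζ³ + n₂ζ⁶ + n₃ζ⁹ where ζ = e^{iπ/4}.
candidate 1: n = (2, -3, -2, 3) → π⊥ ≈ (+6.24264, +2.00000); max(|x|,|y|,|x±y|/√2) = 6.24264 > 1.5 ⇒ ∉ W
candidate 2: n = (0, -1, 2, -1) → π⊥ ≈ (+0.00000, -3.41421); max(|x|,|y|,|x±y|/√2) = 3.41421 > 1.5 ⇒ ∉ W
candidate 3: n = (1, 1, 1, 1) → π⊥ ≈ (+1.00000, +0.41421); max(|x|,|y|,|x±y|/√2) = 1.00000 ≤ 1.5 ⇒ ∈ W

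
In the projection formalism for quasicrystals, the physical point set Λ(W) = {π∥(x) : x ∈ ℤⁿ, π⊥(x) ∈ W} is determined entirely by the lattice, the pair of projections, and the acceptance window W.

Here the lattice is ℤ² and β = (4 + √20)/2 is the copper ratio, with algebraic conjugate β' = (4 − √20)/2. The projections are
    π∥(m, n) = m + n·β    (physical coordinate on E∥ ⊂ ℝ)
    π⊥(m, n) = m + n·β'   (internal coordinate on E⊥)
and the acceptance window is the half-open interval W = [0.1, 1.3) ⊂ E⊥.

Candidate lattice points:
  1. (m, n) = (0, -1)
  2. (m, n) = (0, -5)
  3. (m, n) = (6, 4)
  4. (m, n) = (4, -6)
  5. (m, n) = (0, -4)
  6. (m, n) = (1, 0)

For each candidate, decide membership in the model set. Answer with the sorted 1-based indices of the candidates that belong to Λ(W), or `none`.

1, 2, 5, 6

Compute β' = (4−√20)/2 = -0.23607, so π⊥(m,n) = m -0.23607·n.
[1] lift (0,-1): star map gives 0.23607; window check 0.1 ≤ 0.23607 < 1.3 is true → IN Λ
[2] lift (0,-5): star map gives 1.18034; window check 0.1 ≤ 1.18034 < 1.3 is true → IN Λ
[3] lift (6,4): star map gives 5.05573; window check 0.1 ≤ 5.05573 < 1.3 is false → out
[4] lift (4,-6): star map gives 5.41641; window check 0.1 ≤ 5.41641 < 1.3 is false → out
[5] lift (0,-4): star map gives 0.94427; window check 0.1 ≤ 0.94427 < 1.3 is true → IN Λ
[6] lift (1,0): star map gives 1.00000; window check 0.1 ≤ 1.00000 < 1.3 is true → IN Λ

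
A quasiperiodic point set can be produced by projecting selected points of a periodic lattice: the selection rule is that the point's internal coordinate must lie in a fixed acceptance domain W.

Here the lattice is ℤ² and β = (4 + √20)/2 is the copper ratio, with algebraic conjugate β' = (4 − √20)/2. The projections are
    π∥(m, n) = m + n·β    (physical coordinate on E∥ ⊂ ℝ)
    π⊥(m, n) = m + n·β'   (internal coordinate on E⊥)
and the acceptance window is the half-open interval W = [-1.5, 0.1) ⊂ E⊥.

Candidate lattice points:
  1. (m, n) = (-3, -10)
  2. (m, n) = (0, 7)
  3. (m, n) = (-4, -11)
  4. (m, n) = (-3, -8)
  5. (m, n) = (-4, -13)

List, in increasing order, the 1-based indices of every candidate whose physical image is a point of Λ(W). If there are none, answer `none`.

1, 3, 4, 5

β' = (4−√20)/2 ≈ -0.236068.
#1 (-3,-10): internal coord -3 + (-10)·β' = -0.639320; -0.639320 ∈ [-1.5, 0.1) → IN Λ
#2 (0,7): internal coord 0 + (7)·β' = -1.652476; -1.652476 ∉ [-1.5, 0.1) → out
#3 (-4,-11): internal coord -4 + (-11)·β' = -1.403252; -1.403252 ∈ [-1.5, 0.1) → IN Λ
#4 (-3,-8): internal coord -3 + (-8)·β' = -1.111456; -1.111456 ∈ [-1.5, 0.1) → IN Λ
#5 (-4,-13): internal coord -4 + (-13)·β' = -0.931116; -0.931116 ∈ [-1.5, 0.1) → IN Λ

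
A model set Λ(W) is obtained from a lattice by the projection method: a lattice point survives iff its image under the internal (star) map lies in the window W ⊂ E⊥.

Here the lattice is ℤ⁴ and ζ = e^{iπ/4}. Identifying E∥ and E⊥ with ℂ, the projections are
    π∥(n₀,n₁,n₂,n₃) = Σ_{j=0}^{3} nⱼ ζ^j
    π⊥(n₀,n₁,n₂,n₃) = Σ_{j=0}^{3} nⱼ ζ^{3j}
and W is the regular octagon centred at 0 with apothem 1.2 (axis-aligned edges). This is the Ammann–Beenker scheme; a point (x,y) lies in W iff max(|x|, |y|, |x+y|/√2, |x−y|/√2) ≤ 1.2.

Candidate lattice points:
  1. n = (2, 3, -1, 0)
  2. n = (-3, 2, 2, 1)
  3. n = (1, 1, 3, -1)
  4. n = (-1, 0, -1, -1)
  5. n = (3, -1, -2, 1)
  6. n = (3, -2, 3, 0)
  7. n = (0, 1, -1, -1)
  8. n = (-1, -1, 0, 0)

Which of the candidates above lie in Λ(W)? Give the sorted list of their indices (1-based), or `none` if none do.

π⊥(n) = n₀ + n₁ζ³ + n₂ζ⁶ + n₃ζ⁹ where ζ = e^{iπ/4}.
candidate 1: n = (2, 3, -1, 0) → π⊥ ≈ (-0.1213, +3.1213); max(|x|,|y|,|x±y|/√2) = 3.1213 > 1.2 ⇒ ∉ W
candidate 2: n = (-3, 2, 2, 1) → π⊥ ≈ (-3.7071, +0.1213); max(|x|,|y|,|x±y|/√2) = 3.7071 > 1.2 ⇒ ∉ W
candidate 3: n = (1, 1, 3, -1) → π⊥ ≈ (-0.4142, -3.0000); max(|x|,|y|,|x±y|/√2) = 3.0000 > 1.2 ⇒ ∉ W
candidate 4: n = (-1, 0, -1, -1) → π⊥ ≈ (-1.7071, +0.2929); max(|x|,|y|,|x±y|/√2) = 1.7071 > 1.2 ⇒ ∉ W
candidate 5: n = (3, -1, -2, 1) → π⊥ ≈ (+4.4142, +2.0000); max(|x|,|y|,|x±y|/√2) = 4.5355 > 1.2 ⇒ ∉ W
candidate 6: n = (3, -2, 3, 0) → π⊥ ≈ (+4.4142, -4.4142); max(|x|,|y|,|x±y|/√2) = 6.2426 > 1.2 ⇒ ∉ W
candidate 7: n = (0, 1, -1, -1) → π⊥ ≈ (-1.4142, +1.0000); max(|x|,|y|,|x±y|/√2) = 1.7071 > 1.2 ⇒ ∉ W
candidate 8: n = (-1, -1, 0, 0) → π⊥ ≈ (-0.2929, -0.7071); max(|x|,|y|,|x±y|/√2) = 0.7071 ≤ 1.2 ⇒ ∈ W

8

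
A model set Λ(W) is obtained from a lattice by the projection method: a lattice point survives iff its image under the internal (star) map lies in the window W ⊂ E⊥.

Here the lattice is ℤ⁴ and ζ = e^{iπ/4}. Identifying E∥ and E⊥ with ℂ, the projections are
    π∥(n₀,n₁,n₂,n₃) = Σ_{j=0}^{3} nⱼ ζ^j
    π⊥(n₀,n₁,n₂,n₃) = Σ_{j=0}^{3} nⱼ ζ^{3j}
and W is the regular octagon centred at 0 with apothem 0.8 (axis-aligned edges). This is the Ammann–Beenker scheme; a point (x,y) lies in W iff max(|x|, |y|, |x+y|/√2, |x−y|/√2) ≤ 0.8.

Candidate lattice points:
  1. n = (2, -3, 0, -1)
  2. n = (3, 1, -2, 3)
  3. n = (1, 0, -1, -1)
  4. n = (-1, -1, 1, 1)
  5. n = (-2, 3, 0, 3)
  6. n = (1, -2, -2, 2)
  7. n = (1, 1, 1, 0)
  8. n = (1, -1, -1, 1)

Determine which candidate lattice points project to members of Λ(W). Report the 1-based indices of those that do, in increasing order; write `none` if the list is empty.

With ζ = e^{iπ/4} the internal vectors are ζ^0,ζ^3,ζ^6,ζ^9.
candidate 1: n = (2, -3, 0, -1) → π⊥ ≈ (+3.414214, -2.828427); max(|x|,|y|,|x±y|/√2) = 4.414214 > 0.8 ⇒ ∉ W
candidate 2: n = (3, 1, -2, 3) → π⊥ ≈ (+4.414214, +4.828427); max(|x|,|y|,|x±y|/√2) = 6.535534 > 0.8 ⇒ ∉ W
candidate 3: n = (1, 0, -1, -1) → π⊥ ≈ (+0.292893, +0.292893); max(|x|,|y|,|x±y|/√2) = 0.414214 ≤ 0.8 ⇒ ∈ W
candidate 4: n = (-1, -1, 1, 1) → π⊥ ≈ (+0.414214, -1.000000); max(|x|,|y|,|x±y|/√2) = 1.000000 > 0.8 ⇒ ∉ W
candidate 5: n = (-2, 3, 0, 3) → π⊥ ≈ (-2.000000, +4.242641); max(|x|,|y|,|x±y|/√2) = 4.414214 > 0.8 ⇒ ∉ W
candidate 6: n = (1, -2, -2, 2) → π⊥ ≈ (+3.828427, +2.000000); max(|x|,|y|,|x±y|/√2) = 4.121320 > 0.8 ⇒ ∉ W
candidate 7: n = (1, 1, 1, 0) → π⊥ ≈ (+0.292893, -0.292893); max(|x|,|y|,|x±y|/√2) = 0.414214 ≤ 0.8 ⇒ ∈ W
candidate 8: n = (1, -1, -1, 1) → π⊥ ≈ (+2.414214, +1.000000); max(|x|,|y|,|x±y|/√2) = 2.414214 > 0.8 ⇒ ∉ W

3, 7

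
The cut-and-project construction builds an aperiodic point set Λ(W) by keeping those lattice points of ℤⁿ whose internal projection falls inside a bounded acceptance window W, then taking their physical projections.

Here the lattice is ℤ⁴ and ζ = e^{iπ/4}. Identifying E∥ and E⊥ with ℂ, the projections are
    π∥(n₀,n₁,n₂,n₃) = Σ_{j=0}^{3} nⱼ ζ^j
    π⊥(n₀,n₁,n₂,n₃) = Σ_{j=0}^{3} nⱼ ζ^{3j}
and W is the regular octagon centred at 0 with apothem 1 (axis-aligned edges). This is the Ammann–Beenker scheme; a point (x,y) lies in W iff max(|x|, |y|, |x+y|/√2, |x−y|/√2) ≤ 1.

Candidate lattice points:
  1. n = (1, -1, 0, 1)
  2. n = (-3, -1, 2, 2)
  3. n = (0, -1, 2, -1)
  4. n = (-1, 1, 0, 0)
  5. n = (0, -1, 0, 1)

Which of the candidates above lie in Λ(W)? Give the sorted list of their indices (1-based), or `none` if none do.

none

π⊥(n) = n₀ + n₁ζ³ + n₂ζ⁶ + n₃ζ⁹ where ζ = e^{iπ/4}.
#1 (1, -1, 0, 1): internal (2.41421, 0.00000); octagon support 2.41421 vs apothem 1 → ∉ W
#2 (-3, -1, 2, 2): internal (-0.87868, -1.29289); octagon support 1.53553 vs apothem 1 → ∉ W
#3 (0, -1, 2, -1): internal (0.00000, -3.41421); octagon support 3.41421 vs apothem 1 → ∉ W
#4 (-1, 1, 0, 0): internal (-1.70711, 0.70711); octagon support 1.70711 vs apothem 1 → ∉ W
#5 (0, -1, 0, 1): internal (1.41421, 0.00000); octagon support 1.41421 vs apothem 1 → ∉ W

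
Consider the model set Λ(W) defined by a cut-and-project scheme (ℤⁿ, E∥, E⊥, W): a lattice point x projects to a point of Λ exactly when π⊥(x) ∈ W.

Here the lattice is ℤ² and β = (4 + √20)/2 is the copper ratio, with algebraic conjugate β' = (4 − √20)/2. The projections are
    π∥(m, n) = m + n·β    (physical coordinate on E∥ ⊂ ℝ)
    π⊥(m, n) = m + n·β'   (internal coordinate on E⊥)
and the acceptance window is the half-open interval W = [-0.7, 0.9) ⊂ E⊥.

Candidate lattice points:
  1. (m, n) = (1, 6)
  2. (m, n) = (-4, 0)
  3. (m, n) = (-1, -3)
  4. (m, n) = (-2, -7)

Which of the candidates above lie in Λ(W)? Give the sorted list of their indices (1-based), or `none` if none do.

1, 3, 4

β' = (4−√20)/2 ≈ -0.2361.
[1] lift (1,6): star map gives -0.4164; window check -0.7 ≤ -0.4164 < 0.9 is true → IN Λ
[2] lift (-4,0): star map gives -4.0000; window check -0.7 ≤ -4.0000 < 0.9 is false → out
[3] lift (-1,-3): star map gives -0.2918; window check -0.7 ≤ -0.2918 < 0.9 is true → IN Λ
[4] lift (-2,-7): star map gives -0.3475; window check -0.7 ≤ -0.3475 < 0.9 is true → IN Λ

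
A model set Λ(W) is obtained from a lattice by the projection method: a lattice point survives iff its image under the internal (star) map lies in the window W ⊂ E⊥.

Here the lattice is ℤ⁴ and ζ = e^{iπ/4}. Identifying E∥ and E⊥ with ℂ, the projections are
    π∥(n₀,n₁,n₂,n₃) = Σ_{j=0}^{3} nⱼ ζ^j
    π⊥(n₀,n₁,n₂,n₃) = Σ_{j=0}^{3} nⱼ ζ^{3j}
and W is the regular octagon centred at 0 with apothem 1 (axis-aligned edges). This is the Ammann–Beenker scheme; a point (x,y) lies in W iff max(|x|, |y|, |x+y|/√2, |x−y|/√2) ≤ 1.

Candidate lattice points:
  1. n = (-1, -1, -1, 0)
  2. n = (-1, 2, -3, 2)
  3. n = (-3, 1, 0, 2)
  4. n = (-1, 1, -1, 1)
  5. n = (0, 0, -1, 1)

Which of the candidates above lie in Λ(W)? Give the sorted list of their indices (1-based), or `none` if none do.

Internal map: ζ^{3j} for j=0..3 gives (1,0), (−√2/2,√2/2), (0,−1), (√2/2,√2/2).
candidate 1: n = (-1, -1, -1, 0) → π⊥ ≈ (-0.292893, +0.292893); max(|x|,|y|,|x±y|/√2) = 0.414214 ≤ 1 ⇒ ∈ W
candidate 2: n = (-1, 2, -3, 2) → π⊥ ≈ (-1.000000, +5.828427); max(|x|,|y|,|x±y|/√2) = 5.828427 > 1 ⇒ ∉ W
candidate 3: n = (-3, 1, 0, 2) → π⊥ ≈ (-2.292893, +2.121320); max(|x|,|y|,|x±y|/√2) = 3.121320 > 1 ⇒ ∉ W
candidate 4: n = (-1, 1, -1, 1) → π⊥ ≈ (-1.000000, +2.414214); max(|x|,|y|,|x±y|/√2) = 2.414214 > 1 ⇒ ∉ W
candidate 5: n = (0, 0, -1, 1) → π⊥ ≈ (+0.707107, +1.707107); max(|x|,|y|,|x±y|/√2) = 1.707107 > 1 ⇒ ∉ W

1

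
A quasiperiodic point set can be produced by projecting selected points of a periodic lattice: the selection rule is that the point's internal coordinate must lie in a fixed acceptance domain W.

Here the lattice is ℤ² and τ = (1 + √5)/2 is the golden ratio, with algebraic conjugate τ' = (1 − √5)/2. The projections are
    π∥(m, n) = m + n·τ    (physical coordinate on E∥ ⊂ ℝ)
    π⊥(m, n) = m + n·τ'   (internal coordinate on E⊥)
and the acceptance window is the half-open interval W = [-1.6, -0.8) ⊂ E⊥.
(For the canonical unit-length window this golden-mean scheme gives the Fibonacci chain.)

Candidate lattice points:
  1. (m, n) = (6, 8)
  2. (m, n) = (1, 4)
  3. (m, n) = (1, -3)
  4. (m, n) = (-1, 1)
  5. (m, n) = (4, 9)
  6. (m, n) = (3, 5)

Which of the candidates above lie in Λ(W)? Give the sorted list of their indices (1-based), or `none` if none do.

Numerically τ ≈ 1.6180 and τ' = −1/τ ≈ -0.6180.
[1] lift (6,8): star map gives 1.0557; window check -1.6 ≤ 1.0557 < -0.8 is false → out
[2] lift (1,4): star map gives -1.4721; window check -1.6 ≤ -1.4721 < -0.8 is true → IN Λ
[3] lift (1,-3): star map gives 2.8541; window check -1.6 ≤ 2.8541 < -0.8 is false → out
[4] lift (-1,1): star map gives -1.6180; window check -1.6 ≤ -1.6180 < -0.8 is false → out
[5] lift (4,9): star map gives -1.5623; window check -1.6 ≤ -1.5623 < -0.8 is true → IN Λ
[6] lift (3,5): star map gives -0.0902; window check -1.6 ≤ -0.0902 < -0.8 is false → out

2, 5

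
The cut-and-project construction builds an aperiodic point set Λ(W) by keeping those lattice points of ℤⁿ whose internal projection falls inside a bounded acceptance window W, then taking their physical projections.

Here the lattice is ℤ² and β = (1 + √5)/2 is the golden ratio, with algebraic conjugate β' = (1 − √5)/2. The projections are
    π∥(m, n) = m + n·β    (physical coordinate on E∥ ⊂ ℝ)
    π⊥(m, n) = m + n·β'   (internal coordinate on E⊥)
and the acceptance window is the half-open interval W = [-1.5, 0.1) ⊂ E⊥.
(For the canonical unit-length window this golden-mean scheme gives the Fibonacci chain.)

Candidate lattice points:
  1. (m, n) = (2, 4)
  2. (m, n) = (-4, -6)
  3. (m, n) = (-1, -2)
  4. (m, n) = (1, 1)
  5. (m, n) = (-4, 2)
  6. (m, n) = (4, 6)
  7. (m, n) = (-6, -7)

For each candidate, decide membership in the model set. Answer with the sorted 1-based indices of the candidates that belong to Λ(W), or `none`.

Compute β' = (1−√5)/2 = -0.6180, so π⊥(m,n) = m -0.6180·n.
candidate 1: (m,n)=(2,4) → π∥ = 2+4·β ≈ 8.4721, π⊥ = 2+4·β' ≈ -0.4721 ∈ [-1.5, 0.1) ⇒ IN Λ
candidate 2: (m,n)=(-4,-6) → π∥ = -4-6·β ≈ -13.7082, π⊥ = -4-6·β' ≈ -0.2918 ∈ [-1.5, 0.1) ⇒ IN Λ
candidate 3: (m,n)=(-1,-2) → π∥ = -1-2·β ≈ -4.2361, π⊥ = -1-2·β' ≈ 0.2361 ∉ [-1.5, 0.1) ⇒ out
candidate 4: (m,n)=(1,1) → π∥ = 1+1·β ≈ 2.6180, π⊥ = 1+1·β' ≈ 0.3820 ∉ [-1.5, 0.1) ⇒ out
candidate 5: (m,n)=(-4,2) → π∥ = -4+2·β ≈ -0.7639, π⊥ = -4+2·β' ≈ -5.2361 ∉ [-1.5, 0.1) ⇒ out
candidate 6: (m,n)=(4,6) → π∥ = 4+6·β ≈ 13.7082, π⊥ = 4+6·β' ≈ 0.2918 ∉ [-1.5, 0.1) ⇒ out
candidate 7: (m,n)=(-6,-7) → π∥ = -6-7·β ≈ -17.3262, π⊥ = -6-7·β' ≈ -1.6738 ∉ [-1.5, 0.1) ⇒ out

1, 2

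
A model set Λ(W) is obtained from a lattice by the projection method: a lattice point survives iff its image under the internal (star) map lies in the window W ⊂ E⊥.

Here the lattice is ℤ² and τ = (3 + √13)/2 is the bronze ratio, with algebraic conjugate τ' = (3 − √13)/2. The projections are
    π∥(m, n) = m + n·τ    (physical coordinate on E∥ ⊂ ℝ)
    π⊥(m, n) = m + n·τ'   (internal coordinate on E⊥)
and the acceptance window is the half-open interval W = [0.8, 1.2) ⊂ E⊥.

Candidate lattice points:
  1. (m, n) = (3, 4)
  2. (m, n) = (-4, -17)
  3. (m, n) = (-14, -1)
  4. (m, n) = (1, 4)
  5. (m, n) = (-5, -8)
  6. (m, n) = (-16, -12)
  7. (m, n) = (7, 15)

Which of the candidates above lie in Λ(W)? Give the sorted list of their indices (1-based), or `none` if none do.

τ' = (3−√13)/2 ≈ -0.30278.
#1 (3,4): internal coord 3 + (4)·τ' = +1.78890; +1.78890 ∉ [0.8, 1.2) → out
#2 (-4,-17): internal coord -4 + (-17)·τ' = +1.14719; +1.14719 ∈ [0.8, 1.2) → IN Λ
#3 (-14,-1): internal coord -14 + (-1)·τ' = -13.69722; -13.69722 ∉ [0.8, 1.2) → out
#4 (1,4): internal coord 1 + (4)·τ' = -0.21110; -0.21110 ∉ [0.8, 1.2) → out
#5 (-5,-8): internal coord -5 + (-8)·τ' = -2.57779; -2.57779 ∉ [0.8, 1.2) → out
#6 (-16,-12): internal coord -16 + (-12)·τ' = -12.36669; -12.36669 ∉ [0.8, 1.2) → out
#7 (7,15): internal coord 7 + (15)·τ' = +2.45837; +2.45837 ∉ [0.8, 1.2) → out

2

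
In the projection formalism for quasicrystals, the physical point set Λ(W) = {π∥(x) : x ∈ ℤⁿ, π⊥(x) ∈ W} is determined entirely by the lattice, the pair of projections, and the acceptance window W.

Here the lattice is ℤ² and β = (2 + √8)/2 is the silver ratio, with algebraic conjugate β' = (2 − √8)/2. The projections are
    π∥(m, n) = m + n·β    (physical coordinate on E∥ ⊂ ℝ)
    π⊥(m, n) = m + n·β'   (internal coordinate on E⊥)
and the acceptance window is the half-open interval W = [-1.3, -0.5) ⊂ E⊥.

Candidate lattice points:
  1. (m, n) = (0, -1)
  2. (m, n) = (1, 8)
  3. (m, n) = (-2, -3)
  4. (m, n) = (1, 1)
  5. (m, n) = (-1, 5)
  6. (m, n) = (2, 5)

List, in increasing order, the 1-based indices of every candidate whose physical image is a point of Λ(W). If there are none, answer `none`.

β' = (2−√8)/2 ≈ -0.41421.
candidate 1: (m,n)=(0,-1) → π∥ = 0-1·β ≈ -2.41421, π⊥ = 0-1·β' ≈ 0.41421 ∉ [-1.3, -0.5) ⇒ out
candidate 2: (m,n)=(1,8) → π∥ = 1+8·β ≈ 20.31371, π⊥ = 1+8·β' ≈ -2.31371 ∉ [-1.3, -0.5) ⇒ out
candidate 3: (m,n)=(-2,-3) → π∥ = -2-3·β ≈ -9.24264, π⊥ = -2-3·β' ≈ -0.75736 ∈ [-1.3, -0.5) ⇒ IN Λ
candidate 4: (m,n)=(1,1) → π∥ = 1+1·β ≈ 3.41421, π⊥ = 1+1·β' ≈ 0.58579 ∉ [-1.3, -0.5) ⇒ out
candidate 5: (m,n)=(-1,5) → π∥ = -1+5·β ≈ 11.07107, π⊥ = -1+5·β' ≈ -3.07107 ∉ [-1.3, -0.5) ⇒ out
candidate 6: (m,n)=(2,5) → π∥ = 2+5·β ≈ 14.07107, π⊥ = 2+5·β' ≈ -0.07107 ∉ [-1.3, -0.5) ⇒ out

3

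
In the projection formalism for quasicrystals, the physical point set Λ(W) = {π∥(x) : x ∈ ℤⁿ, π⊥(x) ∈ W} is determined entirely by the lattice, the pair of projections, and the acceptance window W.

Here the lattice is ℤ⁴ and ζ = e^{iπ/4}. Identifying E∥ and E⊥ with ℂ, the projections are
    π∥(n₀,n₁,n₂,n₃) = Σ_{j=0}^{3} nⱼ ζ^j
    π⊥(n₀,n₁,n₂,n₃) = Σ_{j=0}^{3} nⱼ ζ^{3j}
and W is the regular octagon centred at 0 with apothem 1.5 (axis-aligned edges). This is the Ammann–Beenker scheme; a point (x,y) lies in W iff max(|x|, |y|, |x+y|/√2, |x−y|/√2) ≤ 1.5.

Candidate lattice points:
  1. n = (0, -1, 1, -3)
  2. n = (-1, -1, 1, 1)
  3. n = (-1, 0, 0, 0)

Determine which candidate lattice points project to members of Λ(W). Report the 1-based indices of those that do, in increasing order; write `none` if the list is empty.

With ζ = e^{iπ/4} the internal vectors are ζ^0,ζ^3,ζ^6,ζ^9.
#1 (0, -1, 1, -3): internal (-1.414214, -3.828427); octagon support 3.828427 vs apothem 1.5 → ∉ W
#2 (-1, -1, 1, 1): internal (0.414214, -1.000000); octagon support 1.000000 vs apothem 1.5 → ∈ W
#3 (-1, 0, 0, 0): internal (-1.000000, 0.000000); octagon support 1.000000 vs apothem 1.5 → ∈ W

2, 3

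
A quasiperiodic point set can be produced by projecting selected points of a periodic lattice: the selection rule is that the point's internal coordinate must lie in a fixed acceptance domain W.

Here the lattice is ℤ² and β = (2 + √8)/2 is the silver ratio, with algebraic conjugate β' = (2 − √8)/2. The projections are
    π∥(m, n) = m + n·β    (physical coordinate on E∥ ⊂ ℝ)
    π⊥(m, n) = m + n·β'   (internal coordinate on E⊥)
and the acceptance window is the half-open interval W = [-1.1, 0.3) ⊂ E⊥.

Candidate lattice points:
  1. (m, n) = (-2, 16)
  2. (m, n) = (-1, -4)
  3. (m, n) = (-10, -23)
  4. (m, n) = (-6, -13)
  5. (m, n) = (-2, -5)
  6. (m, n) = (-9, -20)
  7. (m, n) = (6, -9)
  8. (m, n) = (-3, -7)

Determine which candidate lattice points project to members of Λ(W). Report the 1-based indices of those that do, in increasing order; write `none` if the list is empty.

Numerically β ≈ 2.414214 and β' = −1/β ≈ -0.414214.
#1 (-2,16): internal coord -2 + (16)·β' = -8.627417; -8.627417 ∉ [-1.1, 0.3) → out
#2 (-1,-4): internal coord -1 + (-4)·β' = +0.656854; +0.656854 ∉ [-1.1, 0.3) → out
#3 (-10,-23): internal coord -10 + (-23)·β' = -0.473088; -0.473088 ∈ [-1.1, 0.3) → IN Λ
#4 (-6,-13): internal coord -6 + (-13)·β' = -0.615224; -0.615224 ∈ [-1.1, 0.3) → IN Λ
#5 (-2,-5): internal coord -2 + (-5)·β' = +0.071068; +0.071068 ∈ [-1.1, 0.3) → IN Λ
#6 (-9,-20): internal coord -9 + (-20)·β' = -0.715729; -0.715729 ∈ [-1.1, 0.3) → IN Λ
#7 (6,-9): internal coord 6 + (-9)·β' = +9.727922; +9.727922 ∉ [-1.1, 0.3) → out
#8 (-3,-7): internal coord -3 + (-7)·β' = -0.100505; -0.100505 ∈ [-1.1, 0.3) → IN Λ

3, 4, 5, 6, 8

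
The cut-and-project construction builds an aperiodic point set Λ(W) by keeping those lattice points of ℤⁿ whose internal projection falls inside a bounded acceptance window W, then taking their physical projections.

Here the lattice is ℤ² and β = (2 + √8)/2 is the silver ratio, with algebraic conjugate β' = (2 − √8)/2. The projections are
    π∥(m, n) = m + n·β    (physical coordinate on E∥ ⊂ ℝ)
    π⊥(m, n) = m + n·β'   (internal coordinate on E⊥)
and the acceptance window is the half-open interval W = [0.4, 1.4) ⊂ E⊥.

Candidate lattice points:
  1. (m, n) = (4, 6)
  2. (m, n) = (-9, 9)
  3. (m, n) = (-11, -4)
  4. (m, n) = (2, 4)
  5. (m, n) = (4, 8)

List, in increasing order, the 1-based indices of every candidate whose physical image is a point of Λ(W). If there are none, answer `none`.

Numerically β ≈ 2.4142 and β' = −1/β ≈ -0.4142.
[1] lift (4,6): star map gives 1.5147; window check 0.4 ≤ 1.5147 < 1.4 is false → out
[2] lift (-9,9): star map gives -12.7279; window check 0.4 ≤ -12.7279 < 1.4 is false → out
[3] lift (-11,-4): star map gives -9.3431; window check 0.4 ≤ -9.3431 < 1.4 is false → out
[4] lift (2,4): star map gives 0.3431; window check 0.4 ≤ 0.3431 < 1.4 is false → out
[5] lift (4,8): star map gives 0.6863; window check 0.4 ≤ 0.6863 < 1.4 is true → IN Λ

5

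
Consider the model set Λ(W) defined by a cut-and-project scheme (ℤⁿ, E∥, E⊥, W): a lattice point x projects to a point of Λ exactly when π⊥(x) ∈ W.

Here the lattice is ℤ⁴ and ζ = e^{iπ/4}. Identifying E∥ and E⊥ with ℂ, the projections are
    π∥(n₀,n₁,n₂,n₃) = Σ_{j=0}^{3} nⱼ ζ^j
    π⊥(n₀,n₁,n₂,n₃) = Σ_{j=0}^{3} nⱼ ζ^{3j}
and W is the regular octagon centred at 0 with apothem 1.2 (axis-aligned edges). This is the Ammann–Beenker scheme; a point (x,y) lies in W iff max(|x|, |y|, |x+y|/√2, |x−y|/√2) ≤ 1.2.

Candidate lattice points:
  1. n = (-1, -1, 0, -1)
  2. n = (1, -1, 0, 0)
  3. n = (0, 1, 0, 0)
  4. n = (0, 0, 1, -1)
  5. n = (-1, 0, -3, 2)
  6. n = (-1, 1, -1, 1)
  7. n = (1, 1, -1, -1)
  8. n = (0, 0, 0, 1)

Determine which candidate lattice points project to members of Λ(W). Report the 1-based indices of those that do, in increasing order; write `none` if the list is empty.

With ζ = e^{iπ/4} the internal vectors are ζ^0,ζ^3,ζ^6,ζ^9.
candidate 1: n = (-1, -1, 0, -1) → π⊥ ≈ (-1.0000, -1.4142); max(|x|,|y|,|x±y|/√2) = 1.7071 > 1.2 ⇒ ∉ W
candidate 2: n = (1, -1, 0, 0) → π⊥ ≈ (+1.7071, -0.7071); max(|x|,|y|,|x±y|/√2) = 1.7071 > 1.2 ⇒ ∉ W
candidate 3: n = (0, 1, 0, 0) → π⊥ ≈ (-0.7071, +0.7071); max(|x|,|y|,|x±y|/√2) = 1.0000 ≤ 1.2 ⇒ ∈ W
candidate 4: n = (0, 0, 1, -1) → π⊥ ≈ (-0.7071, -1.7071); max(|x|,|y|,|x±y|/√2) = 1.7071 > 1.2 ⇒ ∉ W
candidate 5: n = (-1, 0, -3, 2) → π⊥ ≈ (+0.4142, +4.4142); max(|x|,|y|,|x±y|/√2) = 4.4142 > 1.2 ⇒ ∉ W
candidate 6: n = (-1, 1, -1, 1) → π⊥ ≈ (-1.0000, +2.4142); max(|x|,|y|,|x±y|/√2) = 2.4142 > 1.2 ⇒ ∉ W
candidate 7: n = (1, 1, -1, -1) → π⊥ ≈ (-0.4142, +1.0000); max(|x|,|y|,|x±y|/√2) = 1.0000 ≤ 1.2 ⇒ ∈ W
candidate 8: n = (0, 0, 0, 1) → π⊥ ≈ (+0.7071, +0.7071); max(|x|,|y|,|x±y|/√2) = 1.0000 ≤ 1.2 ⇒ ∈ W

3, 7, 8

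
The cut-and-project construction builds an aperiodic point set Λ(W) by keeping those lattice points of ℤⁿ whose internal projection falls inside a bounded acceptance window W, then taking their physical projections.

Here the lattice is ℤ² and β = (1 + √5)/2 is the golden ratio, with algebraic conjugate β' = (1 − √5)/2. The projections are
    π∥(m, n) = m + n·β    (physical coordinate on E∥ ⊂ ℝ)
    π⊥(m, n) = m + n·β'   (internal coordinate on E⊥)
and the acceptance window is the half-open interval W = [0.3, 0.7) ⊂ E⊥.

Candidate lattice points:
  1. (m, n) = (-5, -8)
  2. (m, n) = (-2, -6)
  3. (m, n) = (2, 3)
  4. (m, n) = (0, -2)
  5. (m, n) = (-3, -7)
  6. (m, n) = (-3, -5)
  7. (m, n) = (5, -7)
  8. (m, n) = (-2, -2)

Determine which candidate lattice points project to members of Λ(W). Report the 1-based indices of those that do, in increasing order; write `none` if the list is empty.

β' = (1−√5)/2 ≈ -0.618034.
#1 (-5,-8): internal coord -5 + (-8)·β' = -0.055728; -0.055728 ∉ [0.3, 0.7) → out
#2 (-2,-6): internal coord -2 + (-6)·β' = +1.708204; +1.708204 ∉ [0.3, 0.7) → out
#3 (2,3): internal coord 2 + (3)·β' = +0.145898; +0.145898 ∉ [0.3, 0.7) → out
#4 (0,-2): internal coord 0 + (-2)·β' = +1.236068; +1.236068 ∉ [0.3, 0.7) → out
#5 (-3,-7): internal coord -3 + (-7)·β' = +1.326238; +1.326238 ∉ [0.3, 0.7) → out
#6 (-3,-5): internal coord -3 + (-5)·β' = +0.090170; +0.090170 ∉ [0.3, 0.7) → out
#7 (5,-7): internal coord 5 + (-7)·β' = +9.326238; +9.326238 ∉ [0.3, 0.7) → out
#8 (-2,-2): internal coord -2 + (-2)·β' = -0.763932; -0.763932 ∉ [0.3, 0.7) → out

none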